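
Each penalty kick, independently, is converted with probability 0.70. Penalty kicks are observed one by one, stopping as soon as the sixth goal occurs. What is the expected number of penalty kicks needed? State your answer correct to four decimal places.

8.5714

Y = total penalty kicks until the sixth success; negative binomial with r=6, p=0.70.
E[Y] = r / p = 6 / 0.70 = 8.571429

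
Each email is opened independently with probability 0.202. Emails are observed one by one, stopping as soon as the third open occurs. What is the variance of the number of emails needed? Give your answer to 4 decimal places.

Y = total emails until the third success; negative binomial with r=3, p=0.202.
Var(Y) = r(1−p)/p² = 3·0.798 / 0.202² = 58.670719

58.6707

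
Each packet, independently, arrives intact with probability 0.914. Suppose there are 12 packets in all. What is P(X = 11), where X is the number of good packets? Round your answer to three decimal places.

X ~ Binomial(n=12, p=0.914).
P(X=11) = C(12,11) · p^11 · (1−p)^1
= 12 · 0.37188 · 0.086 = 0.38378

0.384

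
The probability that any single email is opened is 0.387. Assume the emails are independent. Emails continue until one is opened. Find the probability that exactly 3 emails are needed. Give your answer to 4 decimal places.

Geometric (trials to first success), p = 0.387.
P(Y = 3) = (1−p)^2 · p = 0.37577 · 0.387 = 0.145423

0.1454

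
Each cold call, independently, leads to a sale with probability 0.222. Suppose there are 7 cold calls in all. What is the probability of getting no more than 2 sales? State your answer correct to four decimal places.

0.8121

X ~ Binomial(7, 0.222); P(X ≤ 2) = Σ C(7,k) p^k (1−p)^(7−k) over k:
  k=0: C(7,0)·0.222^0·0.778^7 = 0.172527
  k=1: C(7,1)·0.222^1·0.778^6 = 0.344611
  k=2: C(7,2)·0.222^2·0.778^5 = 0.295001
Total = 0.812138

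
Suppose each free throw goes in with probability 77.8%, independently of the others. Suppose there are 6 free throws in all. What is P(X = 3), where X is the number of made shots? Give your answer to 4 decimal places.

0.1030

X ~ Binomial(n=6, p=0.778).
P(X=3) = C(6,3) · p^3 · (1−p)^3
= 20 · 0.47091 · 0.010941 = 0.103045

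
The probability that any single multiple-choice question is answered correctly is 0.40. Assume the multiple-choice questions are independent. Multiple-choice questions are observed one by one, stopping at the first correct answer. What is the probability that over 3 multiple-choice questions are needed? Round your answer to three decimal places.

0.216

Y = number of multiple-choice questions to the first success; geometric, p = 0.40.
P(Y > 3) = P(first 3 all fail) = (1−p)^3 = 0.21600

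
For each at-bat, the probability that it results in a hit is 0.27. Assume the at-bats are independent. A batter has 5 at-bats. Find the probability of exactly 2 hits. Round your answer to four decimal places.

X ~ Binomial(n=5, p=0.27).
P(X=2) = C(5,2) · p^2 · (1−p)^3
= 10 · 0.0729 · 0.38902 = 0.283593

0.2836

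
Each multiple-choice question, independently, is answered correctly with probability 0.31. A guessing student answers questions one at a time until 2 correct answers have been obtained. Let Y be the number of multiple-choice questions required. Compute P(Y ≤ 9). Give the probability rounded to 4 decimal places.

0.8212

Finishing within 9 multiple-choice questions ⇔ at least 2 successes in the first 9. With X ~ Binomial(9, 0.31), P(Y ≤ 9) = 1 − P(X ≤ 1).
  k=0: C(9,0)·0.31^0·0.69^9 = 0.035452
  k=1: C(9,1)·0.31^1·0.69^8 = 0.143350
1 − 0.178802 = 0.821198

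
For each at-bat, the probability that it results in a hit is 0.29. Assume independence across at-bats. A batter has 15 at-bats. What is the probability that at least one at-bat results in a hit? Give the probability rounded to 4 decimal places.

P(at least one) = 1 − P(none) = 1 − (1 − 0.29)^15
= 1 − 0.005873 = 0.994127

0.9941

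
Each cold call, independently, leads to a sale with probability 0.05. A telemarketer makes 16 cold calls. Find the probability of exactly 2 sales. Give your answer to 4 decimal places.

0.1463

X ~ Binomial(n=16, p=0.05).
P(X=2) = C(16,2) · p^2 · (1−p)^14
= 120 · 0.0025 · 0.48767 = 0.146302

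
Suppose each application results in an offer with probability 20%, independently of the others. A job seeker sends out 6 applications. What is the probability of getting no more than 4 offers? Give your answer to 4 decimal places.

X ~ Binomial(6, 0.20); P(X ≤ 4) = Σ C(6,k) p^k (1−p)^(6−k) over k:
  k=0: C(6,0)·0.20^0·0.80^6 = 0.262144
  k=1: C(6,1)·0.20^1·0.80^5 = 0.393216
  k=2: C(6,2)·0.20^2·0.80^4 = 0.245760
  k=3: C(6,3)·0.20^3·0.80^3 = 0.081920
  k=4: C(6,4)·0.20^4·0.80^2 = 0.015360
Total = 0.998400

0.9984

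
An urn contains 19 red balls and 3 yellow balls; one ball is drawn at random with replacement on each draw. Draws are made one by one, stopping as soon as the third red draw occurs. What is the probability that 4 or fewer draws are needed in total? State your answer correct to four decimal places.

0.9077

Finishing within 4 draws ⇔ at least 3 successes in the first 4. With X ~ Binomial(4, 0.863636), P(Y ≤ 4) = 1 − P(X ≤ 2).
  k=0: C(4,0)·0.863636^0·0.136364^4 = 0.000346
  k=1: C(4,1)·0.863636^1·0.136364^3 = 0.008760
  k=2: C(4,2)·0.863636^2·0.136364^2 = 0.083217
1 − 0.092322 = 0.907678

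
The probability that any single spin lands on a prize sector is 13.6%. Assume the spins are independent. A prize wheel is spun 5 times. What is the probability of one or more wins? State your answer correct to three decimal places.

0.519

P(at least one) = 1 − P(none) = 1 − (1 − 0.136)^5
= 1 − 0.48147 = 0.51853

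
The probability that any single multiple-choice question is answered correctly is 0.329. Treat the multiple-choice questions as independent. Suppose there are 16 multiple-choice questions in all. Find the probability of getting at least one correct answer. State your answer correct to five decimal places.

0.99831

P(at least one) = 1 − P(none) = 1 − (1 − 0.329)^16
= 1 − 0.0016887 = 0.9983113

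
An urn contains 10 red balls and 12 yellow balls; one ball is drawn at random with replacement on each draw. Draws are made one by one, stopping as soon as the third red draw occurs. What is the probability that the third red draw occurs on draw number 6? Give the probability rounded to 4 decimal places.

Y = trial on which the third success occurs; negative binomial, r=3, p=0.454545.
P(Y=6) = C(5,2) · p^3 · (1−p)^3
= 10 · 0.093914 · 0.16228 = 0.152408

0.1524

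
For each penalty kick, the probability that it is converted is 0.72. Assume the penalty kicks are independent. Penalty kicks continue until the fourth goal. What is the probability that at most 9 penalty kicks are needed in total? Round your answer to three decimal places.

0.982

Finishing within 9 penalty kicks ⇔ at least 4 successes in the first 9. With X ~ Binomial(9, 0.72), P(Y ≤ 9) = 1 − P(X ≤ 3).
  k=0: C(9,0)·0.72^0·0.28^9 = 0.00001
  k=1: C(9,1)·0.72^1·0.28^8 = 0.00024
  k=2: C(9,2)·0.72^2·0.28^7 = 0.00252
  k=3: C(9,3)·0.72^3·0.28^6 = 0.01511
1 − 0.01788 = 0.98212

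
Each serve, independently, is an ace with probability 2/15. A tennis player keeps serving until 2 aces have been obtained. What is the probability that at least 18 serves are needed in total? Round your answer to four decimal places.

0.3174

Needing more than 17 serves ⇔ fewer than 2 successes in the first 17. With X ~ Binomial(17, 0.133333), P(Y > 17) = P(X ≤ 1).
  k=0: C(17,0)·0.133333^0·0.866667^17 = 0.087798
  k=1: C(17,1)·0.133333^1·0.866667^16 = 0.229626
P(X ≤ 1) = 0.317424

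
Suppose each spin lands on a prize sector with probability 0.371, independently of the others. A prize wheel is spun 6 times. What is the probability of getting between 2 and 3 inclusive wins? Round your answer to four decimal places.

X ~ Binomial(6, 0.371); P(2 ≤ X ≤ 3) = Σ C(6,k) p^k (1−p)^(6−k) over k:
  k=2: C(6,2)·0.371^2·0.629^4 = 0.323178
  k=3: C(6,3)·0.371^3·0.629^3 = 0.254158
Total = 0.577336

0.5773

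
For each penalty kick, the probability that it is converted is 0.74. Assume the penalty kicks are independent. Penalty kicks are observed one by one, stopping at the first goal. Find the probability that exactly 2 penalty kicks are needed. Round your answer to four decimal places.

Geometric (trials to first success), p = 0.74.
P(Y = 2) = (1−p)^1 · p = 0.26 · 0.74 = 0.192400

0.1924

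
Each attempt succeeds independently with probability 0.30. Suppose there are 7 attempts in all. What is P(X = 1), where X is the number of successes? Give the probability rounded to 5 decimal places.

0.24706

X ~ Binomial(n=7, p=0.30).
P(X=1) = C(7,1) · p^1 · (1−p)^6
= 7 · 0.3 · 0.11765 = 0.2470629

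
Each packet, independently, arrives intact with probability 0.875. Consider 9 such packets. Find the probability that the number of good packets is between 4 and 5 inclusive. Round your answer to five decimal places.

X ~ Binomial(9, 0.875); P(4 ≤ X ≤ 5) = Σ C(9,k) p^k (1−p)^(9−k) over k:
  k=4: C(9,4)·0.875^4·0.125^5 = 0.0022540
  k=5: C(9,5)·0.875^5·0.125^4 = 0.0157780
Total = 0.0180320

0.01803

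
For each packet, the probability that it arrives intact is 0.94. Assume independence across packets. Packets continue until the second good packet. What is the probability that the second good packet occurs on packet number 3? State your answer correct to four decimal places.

Y = trial on which the second success occurs; negative binomial, r=2, p=0.94.
P(Y=3) = C(2,1) · p^2 · (1−p)^1
= 2 · 0.8836 · 0.06 = 0.106032

0.1060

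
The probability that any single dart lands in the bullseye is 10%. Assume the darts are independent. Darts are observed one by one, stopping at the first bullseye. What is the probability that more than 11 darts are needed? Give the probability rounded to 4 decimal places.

0.3138

Y = number of darts to the first success; geometric, p = 0.10.
P(Y > 11) = P(first 11 all fail) = (1−p)^11 = 0.313811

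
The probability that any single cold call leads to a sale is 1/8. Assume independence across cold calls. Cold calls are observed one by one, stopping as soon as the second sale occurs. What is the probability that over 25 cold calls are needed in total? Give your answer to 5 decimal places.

Needing more than 25 cold calls ⇔ fewer than 2 successes in the first 25. With X ~ Binomial(25, 0.125), P(Y > 25) = P(X ≤ 1).
  k=0: C(25,0)·0.125^0·0.875^25 = 0.0354978
  k=1: C(25,1)·0.125^1·0.875^24 = 0.1267778
P(X ≤ 1) = 0.1622756

0.16228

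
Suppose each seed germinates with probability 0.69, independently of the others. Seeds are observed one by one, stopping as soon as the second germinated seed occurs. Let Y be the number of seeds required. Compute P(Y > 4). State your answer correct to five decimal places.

0.09146

Needing more than 4 seeds ⇔ fewer than 2 successes in the first 4. With X ~ Binomial(4, 0.69), P(Y > 4) = P(X ≤ 1).
  k=0: C(4,0)·0.69^0·0.31^4 = 0.0092352
  k=1: C(4,1)·0.69^1·0.31^3 = 0.0822232
P(X ≤ 1) = 0.0914584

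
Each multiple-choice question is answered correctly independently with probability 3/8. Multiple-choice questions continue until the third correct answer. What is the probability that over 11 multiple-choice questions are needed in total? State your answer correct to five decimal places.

0.15575

Needing more than 11 multiple-choice questions ⇔ fewer than 3 successes in the first 11. With X ~ Binomial(11, 0.375), P(Y > 11) = P(X ≤ 2).
  k=0: C(11,0)·0.375^0·0.625^11 = 0.0056843
  k=1: C(11,1)·0.375^1·0.625^10 = 0.0375167
  k=2: C(11,2)·0.375^2·0.625^9 = 0.1125500
P(X ≤ 2) = 0.1557510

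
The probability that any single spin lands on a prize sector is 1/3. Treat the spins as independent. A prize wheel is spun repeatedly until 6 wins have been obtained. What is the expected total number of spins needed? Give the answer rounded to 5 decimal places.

18.00000

Y = total spins until the sixth success; negative binomial with r=6, p=0.333333.
E[Y] = r / p = 6 / 0.333333 = 18.0000000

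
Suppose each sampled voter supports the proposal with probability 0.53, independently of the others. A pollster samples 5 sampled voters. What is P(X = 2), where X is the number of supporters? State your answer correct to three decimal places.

0.292

X ~ Binomial(n=5, p=0.53).
P(X=2) = C(5,2) · p^2 · (1−p)^3
= 10 · 0.2809 · 0.10382 = 0.29164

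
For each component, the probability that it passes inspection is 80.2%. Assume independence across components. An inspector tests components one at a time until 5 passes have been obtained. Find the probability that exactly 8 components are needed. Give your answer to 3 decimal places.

Y = trial on which the fifth success occurs; negative binomial, r=5, p=0.802.
P(Y=8) = C(7,4) · p^5 · (1−p)^3
= 35 · 0.3318 · 0.0077624 = 0.09014

0.090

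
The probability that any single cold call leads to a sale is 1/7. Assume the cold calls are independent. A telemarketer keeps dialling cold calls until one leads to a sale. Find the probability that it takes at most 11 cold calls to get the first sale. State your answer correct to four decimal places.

Y = number of cold calls to the first success; geometric, p = 0.142857.
P(Y ≤ 11) = 1 − (1−p)^11 = 1 − 0.183479 = 0.816521

0.8165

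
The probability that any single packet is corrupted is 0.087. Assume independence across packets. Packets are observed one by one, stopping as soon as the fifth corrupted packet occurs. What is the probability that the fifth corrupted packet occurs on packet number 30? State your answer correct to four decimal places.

0.0122

Y = trial on which the fifth success occurs; negative binomial, r=5, p=0.087.
P(Y=30) = C(29,4) · p^5 · (1−p)^25
= 23751 · 4.9842e-06 · 0.10275 = 0.012163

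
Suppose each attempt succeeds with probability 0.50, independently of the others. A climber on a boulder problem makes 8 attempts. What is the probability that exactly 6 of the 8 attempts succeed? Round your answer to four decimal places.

0.1094

X ~ Binomial(n=8, p=0.50).
P(X=6) = C(8,6) · p^6 · (1−p)^2
= 28 · 0.015625 · 0.25 = 0.109375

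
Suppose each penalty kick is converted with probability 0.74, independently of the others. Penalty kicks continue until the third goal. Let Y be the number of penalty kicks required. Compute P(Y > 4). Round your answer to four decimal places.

0.2787

Needing more than 4 penalty kicks ⇔ fewer than 3 successes in the first 4. With X ~ Binomial(4, 0.74), P(Y > 4) = P(X ≤ 2).
  k=0: C(4,0)·0.74^0·0.26^4 = 0.004570
  k=1: C(4,1)·0.74^1·0.26^3 = 0.052025
  k=2: C(4,2)·0.74^2·0.26^2 = 0.222107
P(X ≤ 2) = 0.278701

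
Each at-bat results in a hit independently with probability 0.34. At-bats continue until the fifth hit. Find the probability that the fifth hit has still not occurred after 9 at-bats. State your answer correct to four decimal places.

Needing more than 9 at-bats ⇔ fewer than 5 successes in the first 9. With X ~ Binomial(9, 0.34), P(Y > 9) = P(X ≤ 4).
  k=0: C(9,0)·0.34^0·0.66^9 = 0.023763
  k=1: C(9,1)·0.34^1·0.66^8 = 0.110172
  k=2: C(9,2)·0.34^2·0.66^7 = 0.227022
  k=3: C(9,3)·0.34^3·0.66^6 = 0.272885
  k=4: C(9,4)·0.34^4·0.66^5 = 0.210866
P(X ≤ 4) = 0.844708

0.8447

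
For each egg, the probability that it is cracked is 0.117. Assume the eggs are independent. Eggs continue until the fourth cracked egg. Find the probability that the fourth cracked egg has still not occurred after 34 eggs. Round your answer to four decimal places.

Needing more than 34 eggs ⇔ fewer than 4 successes in the first 34. With X ~ Binomial(34, 0.117), P(Y > 34) = P(X ≤ 3).
  k=0: C(34,0)·0.117^0·0.883^34 = 0.014543
  k=1: C(34,1)·0.117^1·0.883^33 = 0.065519
  k=2: C(34,2)·0.117^2·0.883^32 = 0.143244
  k=3: C(34,3)·0.117^3·0.883^31 = 0.202456
P(X ≤ 3) = 0.425763

0.4258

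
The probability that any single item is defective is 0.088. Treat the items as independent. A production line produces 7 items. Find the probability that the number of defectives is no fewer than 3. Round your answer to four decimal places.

0.0182

X ~ Binomial(7, 0.088); P(X ≥ 3) = Σ C(7,k) p^k (1−p)^(7−k) over k:
  k=3: C(7,3)·0.088^3·0.912^4 = 0.016500
  k=4: C(7,4)·0.088^4·0.912^3 = 0.001592
  k=5: C(7,5)·0.088^5·0.912^2 = 0.000092
  k=6: C(7,6)·0.088^6·0.912^1 = 0.000003
  k=7: C(7,7)·0.088^7·0.912^0 = 0.000000
Total = 0.018188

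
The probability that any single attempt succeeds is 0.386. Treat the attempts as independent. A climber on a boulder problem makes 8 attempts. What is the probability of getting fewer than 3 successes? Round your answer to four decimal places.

X ~ Binomial(8, 0.386); P(X ≤ 2) = Σ C(8,k) p^k (1−p)^(8−k) over k:
  k=0: C(8,0)·0.386^0·0.614^8 = 0.020200
  k=1: C(8,1)·0.386^1·0.614^7 = 0.101591
  k=2: C(8,2)·0.386^2·0.614^6 = 0.223534
Total = 0.345325

0.3453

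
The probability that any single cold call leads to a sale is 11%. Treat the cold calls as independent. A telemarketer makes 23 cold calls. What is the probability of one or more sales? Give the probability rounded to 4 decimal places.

P(at least one) = 1 − P(none) = 1 − (1 − 0.11)^23
= 1 − 0.068544 = 0.931456

0.9315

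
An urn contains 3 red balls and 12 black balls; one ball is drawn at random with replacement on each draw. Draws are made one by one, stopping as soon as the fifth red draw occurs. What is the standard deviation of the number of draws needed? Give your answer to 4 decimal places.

Y = total draws until the fifth success; negative binomial with r=5, p=0.20.
SD(Y) = √[r(1−p)/p²] = √(100.000000) = 10.000000

10.0000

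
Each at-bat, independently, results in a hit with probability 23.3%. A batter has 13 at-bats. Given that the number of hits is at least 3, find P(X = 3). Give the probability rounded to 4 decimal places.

0.4153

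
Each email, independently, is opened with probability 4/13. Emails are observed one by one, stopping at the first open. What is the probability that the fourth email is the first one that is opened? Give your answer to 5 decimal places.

Geometric (trials to first success), p = 0.307692.
P(Y = 4) = (1−p)^3 · p = 0.33182 · 0.307692 = 0.1020973

0.10210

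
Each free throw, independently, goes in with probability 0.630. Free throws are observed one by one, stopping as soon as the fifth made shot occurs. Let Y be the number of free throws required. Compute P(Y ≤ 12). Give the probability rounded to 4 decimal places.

Finishing within 12 free throws ⇔ at least 5 successes in the first 12. With X ~ Binomial(12, 0.63), P(Y ≤ 12) = 1 − P(X ≤ 4).
  k=0: C(12,0)·0.63^0·0.37^12 = 0.000007
  k=1: C(12,1)·0.63^1·0.37^11 = 0.000135
  k=2: C(12,2)·0.63^2·0.37^10 = 0.001260
  k=3: C(12,3)·0.63^3·0.37^9 = 0.007149
  k=4: C(12,4)·0.63^4·0.37^8 = 0.027389
1 − 0.035939 = 0.964061

0.9641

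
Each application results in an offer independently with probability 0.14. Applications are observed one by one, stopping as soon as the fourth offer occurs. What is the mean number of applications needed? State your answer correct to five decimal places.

Y = total applications until the fourth success; negative binomial with r=4, p=0.14.
E[Y] = r / p = 4 / 0.14 = 28.5714286

28.57143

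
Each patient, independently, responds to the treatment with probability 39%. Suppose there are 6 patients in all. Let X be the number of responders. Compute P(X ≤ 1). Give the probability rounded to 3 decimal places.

X ~ Binomial(6, 0.39); P(X ≤ 1) = Σ C(6,k) p^k (1−p)^(6−k) over k:
  k=0: C(6,0)·0.39^0·0.61^6 = 0.05152
  k=1: C(6,1)·0.39^1·0.61^5 = 0.19764
Total = 0.24916

0.249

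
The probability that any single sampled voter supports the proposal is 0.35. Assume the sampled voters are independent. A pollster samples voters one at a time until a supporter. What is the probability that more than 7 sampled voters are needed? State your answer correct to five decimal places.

0.04902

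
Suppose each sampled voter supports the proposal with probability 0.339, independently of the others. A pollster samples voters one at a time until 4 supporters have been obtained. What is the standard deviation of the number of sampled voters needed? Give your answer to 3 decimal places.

Y = total sampled voters until the fourth success; negative binomial with r=4, p=0.339.
SD(Y) = √[r(1−p)/p²] = √(23.00711) = 4.79657

4.797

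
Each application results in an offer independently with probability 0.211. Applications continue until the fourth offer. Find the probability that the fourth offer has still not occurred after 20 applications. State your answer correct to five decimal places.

0.36483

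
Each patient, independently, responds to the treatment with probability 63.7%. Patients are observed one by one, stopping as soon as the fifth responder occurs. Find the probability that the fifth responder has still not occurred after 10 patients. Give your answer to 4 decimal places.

0.1111

Needing more than 10 patients ⇔ fewer than 5 successes in the first 10. With X ~ Binomial(10, 0.637), P(Y > 10) = P(X ≤ 4).
  k=0: C(10,0)·0.637^0·0.363^10 = 0.000040
  k=1: C(10,1)·0.637^1·0.363^9 = 0.000697
  k=2: C(10,2)·0.637^2·0.363^8 = 0.005505
  k=3: C(10,3)·0.637^3·0.363^7 = 0.025760
  k=4: C(10,4)·0.637^4·0.363^6 = 0.079107
P(X ≤ 4) = 0.111109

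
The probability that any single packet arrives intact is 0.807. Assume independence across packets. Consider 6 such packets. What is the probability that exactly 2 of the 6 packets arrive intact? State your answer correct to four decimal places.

X ~ Binomial(n=6, p=0.807).
P(X=2) = C(6,2) · p^2 · (1−p)^4
= 15 · 0.65125 · 0.0013875 = 0.013554

0.0136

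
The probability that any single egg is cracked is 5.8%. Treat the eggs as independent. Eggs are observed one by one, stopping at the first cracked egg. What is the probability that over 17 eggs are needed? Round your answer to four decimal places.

0.3621

Y = number of eggs to the first success; geometric, p = 0.058.
P(Y > 17) = P(first 17 all fail) = (1−p)^17 = 0.362131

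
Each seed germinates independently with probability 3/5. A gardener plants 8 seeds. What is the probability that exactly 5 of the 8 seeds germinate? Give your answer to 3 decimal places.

X ~ Binomial(n=8, p=0.60).
P(X=5) = C(8,5) · p^5 · (1−p)^3
= 56 · 0.07776 · 0.064 = 0.27869

0.279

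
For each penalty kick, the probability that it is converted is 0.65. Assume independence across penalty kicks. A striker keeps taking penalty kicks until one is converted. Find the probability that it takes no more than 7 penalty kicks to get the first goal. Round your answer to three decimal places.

Y = number of penalty kicks to the first success; geometric, p = 0.65.
P(Y ≤ 7) = 1 − (1−p)^7 = 1 − 0.00064 = 0.99936

0.999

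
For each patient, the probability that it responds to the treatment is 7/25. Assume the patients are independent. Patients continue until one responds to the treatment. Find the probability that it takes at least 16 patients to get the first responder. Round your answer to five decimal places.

0.00724

Y = number of patients to the first success; geometric, p = 0.28.
P(Y > 15) = P(first 15 all fail) = (1−p)^15 = 0.0072442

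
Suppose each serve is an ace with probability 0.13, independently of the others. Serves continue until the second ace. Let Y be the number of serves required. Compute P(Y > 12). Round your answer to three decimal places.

Needing more than 12 serves ⇔ fewer than 2 successes in the first 12. With X ~ Binomial(12, 0.13), P(Y > 12) = P(X ≤ 1).
  k=0: C(12,0)·0.13^0·0.87^12 = 0.18803
  k=1: C(12,1)·0.13^1·0.87^11 = 0.33716
P(X ≤ 1) = 0.52519

0.525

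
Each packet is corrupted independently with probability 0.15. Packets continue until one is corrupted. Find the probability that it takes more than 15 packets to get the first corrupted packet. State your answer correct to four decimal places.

0.0874

Y = number of packets to the first success; geometric, p = 0.15.
P(Y > 15) = P(first 15 all fail) = (1−p)^15 = 0.087354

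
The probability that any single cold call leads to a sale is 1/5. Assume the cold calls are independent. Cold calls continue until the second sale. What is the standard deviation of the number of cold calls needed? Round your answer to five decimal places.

Y = total cold calls until the second success; negative binomial with r=2, p=0.20.
SD(Y) = √[r(1−p)/p²] = √(40.0000000) = 6.3245553

6.32456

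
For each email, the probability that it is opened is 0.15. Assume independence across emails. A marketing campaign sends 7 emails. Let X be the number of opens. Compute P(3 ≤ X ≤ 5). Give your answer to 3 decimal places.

0.074

X ~ Binomial(7, 0.15); P(3 ≤ X ≤ 5) = Σ C(7,k) p^k (1−p)^(7−k) over k:
  k=3: C(7,3)·0.15^3·0.85^4 = 0.06166
  k=4: C(7,4)·0.15^4·0.85^3 = 0.01088
  k=5: C(7,5)·0.15^5·0.85^2 = 0.00115
Total = 0.07370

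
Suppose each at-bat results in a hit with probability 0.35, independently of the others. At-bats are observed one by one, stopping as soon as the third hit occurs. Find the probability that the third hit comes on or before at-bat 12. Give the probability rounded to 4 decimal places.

0.8487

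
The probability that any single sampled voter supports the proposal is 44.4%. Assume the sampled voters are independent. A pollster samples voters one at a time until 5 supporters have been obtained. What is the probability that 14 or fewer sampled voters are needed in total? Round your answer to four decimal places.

Finishing within 14 sampled voters ⇔ at least 5 successes in the first 14. With X ~ Binomial(14, 0.444), P(Y ≤ 14) = 1 − P(X ≤ 4).
  k=0: C(14,0)·0.444^0·0.556^14 = 0.000270
  k=1: C(14,1)·0.444^1·0.556^13 = 0.003016
  k=2: C(14,2)·0.444^2·0.556^12 = 0.015657
  k=3: C(14,3)·0.444^3·0.556^11 = 0.050012
  k=4: C(14,4)·0.444^4·0.556^10 = 0.109828
1 − 0.178783 = 0.821217

0.8212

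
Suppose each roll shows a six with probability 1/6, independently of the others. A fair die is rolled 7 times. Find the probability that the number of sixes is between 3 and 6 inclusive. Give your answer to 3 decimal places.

0.096

X ~ Binomial(7, 0.166667); P(3 ≤ X ≤ 6) = Σ C(7,k) p^k (1−p)^(7−k) over k:
  k=3: C(7,3)·0.166667^3·0.833333^4 = 0.07814
  k=4: C(7,4)·0.166667^4·0.833333^3 = 0.01563
  k=5: C(7,5)·0.166667^5·0.833333^2 = 0.00188
  k=6: C(7,6)·0.166667^6·0.833333^1 = 0.00013
Total = 0.09577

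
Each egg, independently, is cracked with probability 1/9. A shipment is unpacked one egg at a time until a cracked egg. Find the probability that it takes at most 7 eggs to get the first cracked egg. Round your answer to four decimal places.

Y = number of eggs to the first success; geometric, p = 0.111111.
P(Y ≤ 7) = 1 − (1−p)^7 = 1 − 0.438462 = 0.561538

0.5615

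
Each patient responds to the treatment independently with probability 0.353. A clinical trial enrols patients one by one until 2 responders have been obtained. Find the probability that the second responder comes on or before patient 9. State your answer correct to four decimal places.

0.8826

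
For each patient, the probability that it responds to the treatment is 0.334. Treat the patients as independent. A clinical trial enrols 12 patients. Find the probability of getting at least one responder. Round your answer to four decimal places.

0.9924

P(at least one) = 1 − P(none) = 1 − (1 − 0.334)^12
= 1 − 0.007615 = 0.992385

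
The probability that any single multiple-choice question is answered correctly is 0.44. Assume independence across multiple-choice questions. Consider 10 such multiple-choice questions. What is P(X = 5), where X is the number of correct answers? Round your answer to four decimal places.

0.2289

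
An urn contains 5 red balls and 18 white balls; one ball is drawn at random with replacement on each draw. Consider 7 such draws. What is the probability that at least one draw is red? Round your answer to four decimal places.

0.8202

P(at least one) = 1 − P(none) = 1 − (1 − 0.217391)^7
= 1 − 0.179810 = 0.820190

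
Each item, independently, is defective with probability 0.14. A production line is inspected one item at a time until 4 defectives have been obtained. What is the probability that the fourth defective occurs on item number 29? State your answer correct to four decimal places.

0.0290

Y = trial on which the fourth success occurs; negative binomial, r=4, p=0.14.
P(Y=29) = C(28,3) · p^4 · (1−p)^25
= 3276 · 0.00038416 · 0.023039 = 0.028995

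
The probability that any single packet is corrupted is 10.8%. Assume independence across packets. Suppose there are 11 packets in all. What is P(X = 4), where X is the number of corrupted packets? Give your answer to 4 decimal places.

X ~ Binomial(n=11, p=0.108).
P(X=4) = C(11,4) · p^4 · (1−p)^7
= 330 · 0.00013605 · 0.44932 = 0.020173

0.0202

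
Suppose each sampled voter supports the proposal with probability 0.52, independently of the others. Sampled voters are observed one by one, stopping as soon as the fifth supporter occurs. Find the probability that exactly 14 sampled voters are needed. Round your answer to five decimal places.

0.03677

Y = trial on which the fifth success occurs; negative binomial, r=5, p=0.52.
P(Y=14) = C(13,4) · p^5 · (1−p)^9
= 715 · 0.03802 · 0.0013526 = 0.0367700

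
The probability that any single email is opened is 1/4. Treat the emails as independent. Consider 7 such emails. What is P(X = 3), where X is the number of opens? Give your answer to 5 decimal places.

X ~ Binomial(n=7, p=0.25).
P(X=3) = C(7,3) · p^3 · (1−p)^4
= 35 · 0.015625 · 0.31641 = 0.1730347

0.17303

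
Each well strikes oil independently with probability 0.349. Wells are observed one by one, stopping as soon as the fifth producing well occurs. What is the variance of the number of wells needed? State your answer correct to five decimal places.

26.72392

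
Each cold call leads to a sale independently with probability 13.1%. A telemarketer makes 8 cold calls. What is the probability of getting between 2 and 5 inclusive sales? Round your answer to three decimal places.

X ~ Binomial(8, 0.131); P(2 ≤ X ≤ 5) = Σ C(8,k) p^k (1−p)^(8−k) over k:
  k=2: C(8,2)·0.131^2·0.869^6 = 0.20693
  k=3: C(8,3)·0.131^3·0.869^5 = 0.06239
  k=4: C(8,4)·0.131^4·0.869^4 = 0.01176
  k=5: C(8,5)·0.131^5·0.869^3 = 0.00142
Total = 0.28249

0.282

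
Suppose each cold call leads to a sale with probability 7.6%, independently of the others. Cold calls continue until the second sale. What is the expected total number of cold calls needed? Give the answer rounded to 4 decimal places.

Y = total cold calls until the second success; negative binomial with r=2, p=0.076.
E[Y] = r / p = 2 / 0.076 = 26.315789

26.3158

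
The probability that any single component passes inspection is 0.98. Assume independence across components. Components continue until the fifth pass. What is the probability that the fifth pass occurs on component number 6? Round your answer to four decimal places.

Y = trial on which the fifth success occurs; negative binomial, r=5, p=0.98.
P(Y=6) = C(5,4) · p^5 · (1−p)^1
= 5 · 0.90392 · 0.02 = 0.090392

0.0904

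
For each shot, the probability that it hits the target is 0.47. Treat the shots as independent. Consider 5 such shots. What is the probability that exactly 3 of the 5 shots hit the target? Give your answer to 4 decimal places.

0.2916

X ~ Binomial(n=5, p=0.47).
P(X=3) = C(5,3) · p^3 · (1−p)^2
= 10 · 0.10382 · 0.2809 = 0.291639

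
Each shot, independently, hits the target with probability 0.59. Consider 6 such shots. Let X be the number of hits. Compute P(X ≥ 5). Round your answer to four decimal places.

X ~ Binomial(6, 0.59); P(X ≥ 5) = Σ C(6,k) p^k (1−p)^(6−k) over k:
  k=5: C(6,5)·0.59^5·0.41^1 = 0.175871
  k=6: C(6,6)·0.59^6·0.41^0 = 0.042181
Total = 0.218052

0.2181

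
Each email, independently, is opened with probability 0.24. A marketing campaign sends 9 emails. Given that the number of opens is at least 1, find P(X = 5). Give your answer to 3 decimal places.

X ~ Binomial(9, 0.24). Want P(X=5 | X≥1) = P(X=5) / P(X≥1).
P(X=5) = C(9,5)·0.24^5·0.76^4 = 0.03347
P(X≥1) = 1 − 0.08459 = 0.91541
Ratio = 0.03347 / 0.91541 = 0.03657

0.037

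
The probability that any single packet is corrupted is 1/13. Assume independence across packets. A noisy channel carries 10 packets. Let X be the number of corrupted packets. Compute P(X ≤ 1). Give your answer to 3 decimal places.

X ~ Binomial(10, 0.076923); P(X ≤ 1) = Σ C(10,k) p^k (1−p)^(10−k) over k:
  k=0: C(10,0)·0.076923^0·0.923077^10 = 0.44914
  k=1: C(10,1)·0.076923^1·0.923077^9 = 0.37428
Total = 0.82342

0.823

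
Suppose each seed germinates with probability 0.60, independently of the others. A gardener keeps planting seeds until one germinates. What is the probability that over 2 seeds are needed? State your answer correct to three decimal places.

0.160

Y = number of seeds to the first success; geometric, p = 0.60.
P(Y > 2) = P(first 2 all fail) = (1−p)^2 = 0.16000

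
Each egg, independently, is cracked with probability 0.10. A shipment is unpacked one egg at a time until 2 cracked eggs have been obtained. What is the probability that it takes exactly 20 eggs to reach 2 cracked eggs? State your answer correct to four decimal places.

0.0285

Y = trial on which the second success occurs; negative binomial, r=2, p=0.10.
P(Y=20) = C(19,1) · p^2 · (1−p)^18
= 19 · 0.01 · 0.15009 = 0.028518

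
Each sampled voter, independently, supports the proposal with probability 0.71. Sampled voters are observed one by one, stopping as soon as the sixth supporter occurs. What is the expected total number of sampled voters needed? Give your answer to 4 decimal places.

8.4507

Y = total sampled voters until the sixth success; negative binomial with r=6, p=0.71.
E[Y] = r / p = 6 / 0.71 = 8.450704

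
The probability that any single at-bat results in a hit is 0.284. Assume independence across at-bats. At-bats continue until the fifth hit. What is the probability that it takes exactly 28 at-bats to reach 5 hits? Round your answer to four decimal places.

Y = trial on which the fifth success occurs; negative binomial, r=5, p=0.284.
P(Y=28) = C(27,4) · p^5 · (1−p)^23
= 17550 · 0.0018475 · 0.00046026 = 0.014923

0.0149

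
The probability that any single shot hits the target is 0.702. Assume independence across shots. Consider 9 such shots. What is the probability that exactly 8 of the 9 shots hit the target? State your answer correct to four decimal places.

0.1582

X ~ Binomial(n=9, p=0.702).
P(X=8) = C(9,8) · p^8 · (1−p)^1
= 9 · 0.058979 · 0.298 = 0.158181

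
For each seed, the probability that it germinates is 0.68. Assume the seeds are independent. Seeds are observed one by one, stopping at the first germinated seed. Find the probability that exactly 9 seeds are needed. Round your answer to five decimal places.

Geometric (trials to first success), p = 0.68.
P(Y = 9) = (1−p)^8 · p = 0.00010995 · 0.68 = 0.0000748

0.00007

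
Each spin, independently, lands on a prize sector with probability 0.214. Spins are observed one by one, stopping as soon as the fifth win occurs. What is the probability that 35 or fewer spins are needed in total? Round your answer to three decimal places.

Finishing within 35 spins ⇔ at least 5 successes in the first 35. With X ~ Binomial(35, 0.214), P(Y ≤ 35) = 1 − P(X ≤ 4).
  k=0: C(35,0)·0.214^0·0.786^35 = 0.00022
  k=1: C(35,1)·0.214^1·0.786^34 = 0.00208
  k=2: C(35,2)·0.214^2·0.786^33 = 0.00964
  k=3: C(35,3)·0.214^3·0.786^32 = 0.02889
  k=4: C(35,4)·0.214^4·0.786^31 = 0.06291
1 − 0.10375 = 0.89625

0.896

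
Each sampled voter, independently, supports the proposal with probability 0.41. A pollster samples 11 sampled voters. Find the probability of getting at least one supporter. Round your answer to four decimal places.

P(at least one) = 1 − P(none) = 1 − (1 − 0.41)^11
= 1 − 0.003016 = 0.996984

0.9970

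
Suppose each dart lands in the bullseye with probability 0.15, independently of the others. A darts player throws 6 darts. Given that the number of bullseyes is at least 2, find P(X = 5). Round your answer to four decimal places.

0.0017

X ~ Binomial(6, 0.15). Want P(X=5 | X≥2) = P(X=5) / P(X≥2).
P(X=5) = C(6,5)·0.15^5·0.85^1 = 0.000387
P(X≥2) = 1 − 0.377150 − 0.399335 = 0.223516
Ratio = 0.000387 / 0.223516 = 0.001733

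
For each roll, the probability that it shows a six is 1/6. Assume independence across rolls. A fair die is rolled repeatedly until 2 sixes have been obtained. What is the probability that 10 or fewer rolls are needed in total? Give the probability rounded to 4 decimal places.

Finishing within 10 rolls ⇔ at least 2 successes in the first 10. With X ~ Binomial(10, 0.166667), P(Y ≤ 10) = 1 − P(X ≤ 1).
  k=0: C(10,0)·0.166667^0·0.833333^10 = 0.161506
  k=1: C(10,1)·0.166667^1·0.833333^9 = 0.323011
1 − 0.484517 = 0.515483

0.5155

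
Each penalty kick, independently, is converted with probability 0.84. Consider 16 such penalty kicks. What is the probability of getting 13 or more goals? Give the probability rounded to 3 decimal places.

0.754

X ~ Binomial(16, 0.84); P(X ≥ 13) = Σ C(16,k) p^k (1−p)^(16−k) over k:
  k=13: C(16,13)·0.84^13·0.16^3 = 0.23778
  k=14: C(16,14)·0.84^14·0.16^2 = 0.26750
  k=15: C(16,15)·0.84^15·0.16^1 = 0.18725
  k=16: C(16,16)·0.84^16·0.16^0 = 0.06144
Total = 0.75398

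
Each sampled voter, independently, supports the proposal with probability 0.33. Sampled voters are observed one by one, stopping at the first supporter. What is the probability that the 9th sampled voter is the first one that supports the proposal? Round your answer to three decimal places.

Geometric (trials to first success), p = 0.33.
P(Y = 9) = (1−p)^8 · p = 0.040607 · 0.33 = 0.01340

0.013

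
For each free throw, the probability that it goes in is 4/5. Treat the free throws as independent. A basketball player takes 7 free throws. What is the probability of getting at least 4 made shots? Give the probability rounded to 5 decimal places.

X ~ Binomial(7, 0.80); P(X ≥ 4) = Σ C(7,k) p^k (1−p)^(7−k) over k:
  k=4: C(7,4)·0.80^4·0.20^3 = 0.1146880
  k=5: C(7,5)·0.80^5·0.20^2 = 0.2752512
  k=6: C(7,6)·0.80^6·0.20^1 = 0.3670016
  k=7: C(7,7)·0.80^7·0.20^0 = 0.2097152
Total = 0.9666560

0.96666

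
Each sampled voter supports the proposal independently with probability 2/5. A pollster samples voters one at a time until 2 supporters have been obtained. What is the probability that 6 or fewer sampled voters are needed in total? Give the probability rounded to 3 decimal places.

0.767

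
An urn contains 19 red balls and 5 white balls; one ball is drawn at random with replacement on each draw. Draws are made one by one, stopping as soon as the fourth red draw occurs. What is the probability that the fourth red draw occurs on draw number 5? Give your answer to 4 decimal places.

Y = trial on which the fourth success occurs; negative binomial, r=4, p=0.791667.
P(Y=5) = C(4,3) · p^4 · (1−p)^1
= 4 · 0.3928 · 0.20833 = 0.327332

0.3273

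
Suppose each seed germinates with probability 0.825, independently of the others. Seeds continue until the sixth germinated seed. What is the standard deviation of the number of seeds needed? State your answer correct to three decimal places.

Y = total seeds until the sixth success; negative binomial with r=6, p=0.825.
SD(Y) = √[r(1−p)/p²] = √(1.54270) = 1.24205

1.242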